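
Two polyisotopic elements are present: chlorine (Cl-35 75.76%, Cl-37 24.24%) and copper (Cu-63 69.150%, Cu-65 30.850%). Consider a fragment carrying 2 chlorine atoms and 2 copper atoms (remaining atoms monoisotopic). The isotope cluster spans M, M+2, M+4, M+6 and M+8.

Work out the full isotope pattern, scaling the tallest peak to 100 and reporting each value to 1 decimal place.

Chlorine pattern (n=2): 0.57395776 : 0.36728448 : 0.05875776
Copper pattern (n=2): 0.47817225 : 0.4266555 : 0.09517225
Convolve the two distributions (both contribute in 2-u steps):
  M: 0.57395776×0.47817225 = 0.274451
  M+2: 0.57395776×0.4266555 + 0.36728448×0.47817225 = 0.420507
  M+4: 0.57395776×0.09517225 + 0.36728448×0.4266555 + 0.05875776×0.47817225 = 0.239425
  M+6: 0.36728448×0.09517225 + 0.05875776×0.4266555 = 0.060025
  M+8: 0.05875776×0.09517225 = 0.005592
Scale to base peak (0.420507) = 100: 65.3 : 100.0 : 56.9 : 14.3 : 1.3

65.3 : 100.0 : 56.9 : 14.3 : 1.3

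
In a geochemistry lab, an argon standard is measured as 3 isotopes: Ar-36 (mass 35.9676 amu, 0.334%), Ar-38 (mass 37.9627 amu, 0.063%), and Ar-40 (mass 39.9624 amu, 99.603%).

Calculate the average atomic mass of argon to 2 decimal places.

39.95 amu

The abundance-weighted mean is 0.00334 × 35.9676 + 0.00063 × 37.9627 + 0.99603 × 39.9624
= 0.12013 + 0.02392 + 39.80375 = 39.94780 amu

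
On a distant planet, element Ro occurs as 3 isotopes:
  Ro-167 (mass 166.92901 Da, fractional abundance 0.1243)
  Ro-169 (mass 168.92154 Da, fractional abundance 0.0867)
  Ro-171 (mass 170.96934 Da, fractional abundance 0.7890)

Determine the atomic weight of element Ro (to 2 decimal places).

Ar = Σ fᵢ·mᵢ = 0.1243 × 166.92901 + 0.0867 × 168.92154 + 0.7890 × 170.96934
= 20.749276 + 14.645498 + 134.894809 = 170.289583 Da

170.29 Da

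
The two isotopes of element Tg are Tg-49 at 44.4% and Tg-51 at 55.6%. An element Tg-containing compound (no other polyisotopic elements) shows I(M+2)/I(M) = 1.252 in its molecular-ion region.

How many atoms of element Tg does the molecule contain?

1

The M+2/M ratio from n Tg atoms is n · q/p = n · 0.556/0.444.
n = 1.252 × 0.444/0.556 = 1.00 ≈ 1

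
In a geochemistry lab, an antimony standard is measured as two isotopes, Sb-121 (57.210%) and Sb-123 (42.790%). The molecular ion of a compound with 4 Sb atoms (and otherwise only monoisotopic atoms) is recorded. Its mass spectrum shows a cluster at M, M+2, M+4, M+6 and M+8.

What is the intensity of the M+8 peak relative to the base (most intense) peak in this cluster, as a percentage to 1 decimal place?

(0.57210 + 0.42790)^4 gives M 0.1071, M+2 0.3205, M+4 0.3596, M+6 0.1793, M+8 0.0335; the largest is M+4.
P(M+4) = C(4,2) × 0.57210^2 × 0.42790^2 = 6 × 0.32729841 × 0.18309841 = 0.359567 (base)
P(M+8) = C(4,4) × 0.57210^0 × 0.42790^4 = 1 × 1.0000 × 0.03352503 = 0.033525
Relative intensity = 0.033525 / 0.359567 × 100 = 9.3

9.3%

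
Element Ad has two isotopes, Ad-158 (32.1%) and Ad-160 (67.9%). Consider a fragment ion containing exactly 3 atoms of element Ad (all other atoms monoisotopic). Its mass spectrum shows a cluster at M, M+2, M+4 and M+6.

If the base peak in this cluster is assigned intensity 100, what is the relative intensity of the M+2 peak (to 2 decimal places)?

47.28

(0.321 + 0.679)^3 gives M 0.0331, M+2 0.2099, M+4 0.4440, M+6 0.3130; the largest is M+4.
P(M+4) = C(3,2) × 0.321^1 × 0.679^2 = 3 × 0.3210 × 0.461041 = 0.443982 (base)
P(M+2) = C(3,1) × 0.321^2 × 0.679^1 = 3 × 0.103041 × 0.6790 = 0.209895
Relative intensity = 0.209895 / 0.443982 × 100 = 47.28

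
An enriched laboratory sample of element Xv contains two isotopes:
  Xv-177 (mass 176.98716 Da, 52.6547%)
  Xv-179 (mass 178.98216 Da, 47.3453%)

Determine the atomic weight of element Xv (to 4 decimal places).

Average mass = Σ (abundance × isotope mass) = 0.526547 × 176.98716 + 0.473453 × 178.98216
= 93.192058 + 84.739641 = 177.931699 Da

177.9317 Da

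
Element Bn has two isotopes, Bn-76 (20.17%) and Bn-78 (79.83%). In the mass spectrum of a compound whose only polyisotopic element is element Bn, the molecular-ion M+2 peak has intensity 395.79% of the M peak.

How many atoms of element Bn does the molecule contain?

For n independent Bn atoms, I(M+2)/I(M) = n · (abundance Bn-78) / (abundance Bn-76) = n · 0.7983/0.2017.
n = 3.9579 × 0.2017/0.7983 = 1.00 ≈ 1

1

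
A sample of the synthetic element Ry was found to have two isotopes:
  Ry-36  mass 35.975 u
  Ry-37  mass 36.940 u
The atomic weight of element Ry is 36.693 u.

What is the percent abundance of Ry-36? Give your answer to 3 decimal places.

Writing the weighted mean with unknown fraction x of Ry-36:
35.975·x + 36.940·(1 − x) = 36.693
(35.975 − 36.940)·x = 36.693 − 36.940
x = -0.247 / -0.965 = 0.25596 → 25.596% Ry-36, 74.404% Ry-37.

25.596%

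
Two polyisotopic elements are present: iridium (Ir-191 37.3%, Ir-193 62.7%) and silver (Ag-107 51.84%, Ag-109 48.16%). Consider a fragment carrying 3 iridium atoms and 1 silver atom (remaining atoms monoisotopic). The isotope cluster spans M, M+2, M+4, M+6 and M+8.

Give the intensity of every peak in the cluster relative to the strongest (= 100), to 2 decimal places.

7.60 : 45.37 : 100.00 : 95.92 : 33.53

Iridium pattern (n=3): 0.05189512 : 0.26170165 : 0.43991135 : 0.24649188
Silver pattern (n=1): 0.5184 : 0.4816
Convolve the two distributions (both contribute in 2-u steps):
  M: 0.05189512×0.5184 = 0.026902
  M+2: 0.05189512×0.4816 + 0.26170165×0.5184 = 0.160659
  M+4: 0.26170165×0.4816 + 0.43991135×0.5184 = 0.354086
  M+6: 0.43991135×0.4816 + 0.24649188×0.5184 = 0.339643
  M+8: 0.24649188×0.4816 = 0.118710
Scale to base peak (0.354086) = 100: 7.60 : 45.37 : 100.00 : 95.92 : 33.53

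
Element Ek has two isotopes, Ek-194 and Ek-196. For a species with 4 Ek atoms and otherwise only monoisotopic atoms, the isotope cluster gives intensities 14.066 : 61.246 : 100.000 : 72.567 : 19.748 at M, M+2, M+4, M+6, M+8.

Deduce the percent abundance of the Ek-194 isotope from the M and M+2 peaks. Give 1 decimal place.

Write p for the Ek-194 fraction. I(M+2)/I(M) = [C(4,1)·p^3·(1−p)] / p^4 = 4·(1−p)/p = 61.246/14.066 = 4.3542
(1−p)/p = 4.3542/4 = 1.0885  ⇒  p = 1/(1 + 1.0885) = 0.4788
Ek-194: 47.9%, Ek-196: 52.1%.

47.9%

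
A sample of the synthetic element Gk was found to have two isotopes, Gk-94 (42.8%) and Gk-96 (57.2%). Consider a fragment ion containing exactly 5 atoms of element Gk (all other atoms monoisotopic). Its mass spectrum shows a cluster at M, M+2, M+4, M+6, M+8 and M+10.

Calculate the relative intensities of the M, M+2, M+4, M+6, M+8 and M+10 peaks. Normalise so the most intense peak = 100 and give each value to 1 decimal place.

Expanding (0.428 + 0.572)^5:
P(M) = 0.428^5 = 0.014362
P(M+2) = 5 × 0.428^4 × 0.572^1 = 0.095971
P(M+4) = 10 × 0.428^3 × 0.572^2 = 0.256521
P(M+6) = 10 × 0.428^2 × 0.572^3 = 0.342827
P(M+8) = 5 × 0.428^1 × 0.572^4 = 0.229086
P(M+10) = 0.572^5 = 0.061232
The M+6 peak is largest (0.342827); scaling to 100 gives 4.2 : 28.0 : 74.8 : 100.0 : 66.8 : 17.9.

4.2 : 28.0 : 74.8 : 100.0 : 66.8 : 17.9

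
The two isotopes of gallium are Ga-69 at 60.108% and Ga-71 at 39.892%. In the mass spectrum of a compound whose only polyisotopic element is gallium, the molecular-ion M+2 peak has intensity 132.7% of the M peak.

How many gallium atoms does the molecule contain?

2

The M+2/M ratio from n Ga atoms is n · q/p = n · 0.39892/0.60108.
n = 1.327 × 0.60108/0.39892 = 2.00 ≈ 2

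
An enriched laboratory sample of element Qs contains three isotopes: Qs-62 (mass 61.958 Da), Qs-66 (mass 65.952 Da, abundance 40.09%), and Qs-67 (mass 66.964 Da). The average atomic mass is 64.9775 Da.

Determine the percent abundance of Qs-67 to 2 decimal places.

28.33%

The remaining 59.91% is split between Qs-62 (fraction x) and Qs-67 (fraction 0.5991 − x).
Substituting: 61.958x + 66.964(0.5991 − x) = 38.5373432
(61.958 − 66.964)x = -1.5807892  ⇒  x = 0.31578, y = 0.28332
Qs-62: 31.58%, Qs-67: 28.33%.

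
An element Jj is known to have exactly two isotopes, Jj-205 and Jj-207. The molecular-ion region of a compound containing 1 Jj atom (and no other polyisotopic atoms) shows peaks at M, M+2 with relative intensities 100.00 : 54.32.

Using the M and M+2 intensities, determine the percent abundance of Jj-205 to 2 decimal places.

64.80%

Write p for the Jj-205 fraction. I(M+2)/I(M) = [C(1,1)·p^0·(1−p)] / p^1 = 1·(1−p)/p = 54.32/100.00 = 0.5432
(1−p)/p = 0.5432/1 = 0.5432  ⇒  p = 1/(1 + 0.5432) = 0.6480
Jj-205: 64.80%, Jj-207: 35.20%.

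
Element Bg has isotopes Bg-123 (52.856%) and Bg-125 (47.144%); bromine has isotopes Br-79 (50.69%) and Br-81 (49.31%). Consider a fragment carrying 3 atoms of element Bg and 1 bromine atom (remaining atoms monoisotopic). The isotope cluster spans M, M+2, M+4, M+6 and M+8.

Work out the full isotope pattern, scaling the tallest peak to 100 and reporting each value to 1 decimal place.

20.0 : 73.1 : 100.0 : 60.8 : 13.8

Element Bg pattern (n=3): 0.14766681 : 0.3951266 : 0.35242638 : 0.10478021
Bromine pattern (n=1): 0.5069 : 0.4931
Convolve the two distributions (both contribute in 2-u steps):
  M: 0.14766681×0.5069 = 0.074852
  M+2: 0.14766681×0.4931 + 0.3951266×0.5069 = 0.273104
  M+4: 0.3951266×0.4931 + 0.35242638×0.5069 = 0.373482
  M+6: 0.35242638×0.4931 + 0.10478021×0.5069 = 0.226895
  M+8: 0.10478021×0.4931 = 0.051667
Scale to base peak (0.373482) = 100: 20.0 : 73.1 : 100.0 : 60.8 : 13.8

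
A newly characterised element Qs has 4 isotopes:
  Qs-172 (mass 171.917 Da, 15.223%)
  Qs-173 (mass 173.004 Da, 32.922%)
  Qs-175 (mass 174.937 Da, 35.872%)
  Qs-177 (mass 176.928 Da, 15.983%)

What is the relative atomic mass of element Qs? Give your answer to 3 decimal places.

174.159 Da

Average mass = Σ (abundance × isotope mass) = 0.15223 × 171.917 + 0.32922 × 173.004 + 0.35872 × 174.937 + 0.15983 × 176.928
= 26.1709 + 56.9564 + 62.7534 + 28.2784 = 174.1591 Da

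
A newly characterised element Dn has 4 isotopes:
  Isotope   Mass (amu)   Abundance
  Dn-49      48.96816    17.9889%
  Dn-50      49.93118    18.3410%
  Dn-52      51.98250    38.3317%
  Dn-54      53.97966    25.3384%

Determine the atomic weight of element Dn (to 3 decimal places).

Ar = Σ fᵢ·mᵢ = 0.179889 × 48.96816 + 0.183410 × 49.93118 + 0.383317 × 51.98250 + 0.253384 × 53.97966
= 8.808833 + 9.157878 + 19.925776 + 13.677582 = 51.570069 amu

51.570 amu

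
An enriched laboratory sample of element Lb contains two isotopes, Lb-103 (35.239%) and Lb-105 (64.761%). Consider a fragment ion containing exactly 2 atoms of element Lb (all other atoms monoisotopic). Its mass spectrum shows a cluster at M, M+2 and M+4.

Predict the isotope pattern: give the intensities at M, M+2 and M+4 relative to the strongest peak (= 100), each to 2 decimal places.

27.21 : 100.00 : 91.89

The 2 Lb atoms are independent, so intensities follow the terms of (0.35239 + 0.64761)^2.
P(M) = 0.35239^2 = 0.124179
P(M+2) = 2 × 0.35239^1 × 0.64761^1 = 0.456423
P(M+4) = 0.64761^2 = 0.419399
The M+2 peak is largest (0.456423); scaling to 100 gives 27.21 : 100.00 : 91.89.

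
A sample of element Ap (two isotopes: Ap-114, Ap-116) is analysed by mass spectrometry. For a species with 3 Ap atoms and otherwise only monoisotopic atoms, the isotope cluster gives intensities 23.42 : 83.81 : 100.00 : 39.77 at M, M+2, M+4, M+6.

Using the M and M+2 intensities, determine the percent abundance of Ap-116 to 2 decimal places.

54.40%

Write p for the Ap-114 fraction. I(M+2)/I(M) = [C(3,1)·p^2·(1−p)] / p^3 = 3·(1−p)/p = 83.81/23.42 = 3.5786
(1−p)/p = 3.5786/3 = 1.1929  ⇒  p = 1/(1 + 1.1929) = 0.4560
Ap-114: 45.60%, Ap-116: 54.40%.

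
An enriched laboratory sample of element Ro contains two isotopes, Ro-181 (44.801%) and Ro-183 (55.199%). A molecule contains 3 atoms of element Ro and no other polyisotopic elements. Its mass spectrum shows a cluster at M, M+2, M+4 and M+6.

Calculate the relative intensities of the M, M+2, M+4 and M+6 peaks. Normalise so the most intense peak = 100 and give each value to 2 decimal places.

The 3 Ro atoms are independent, so intensities follow the terms of (0.44801 + 0.55199)^3.
P(M) = 0.44801^3 = 0.089921
P(M+2) = 3 × 0.44801^2 × 0.55199^1 = 0.332375
P(M+4) = 3 × 0.44801^1 × 0.55199^2 = 0.409516
P(M+6) = 0.55199^3 = 0.168187
The M+4 peak is largest (0.409516); scaling to 100 gives 21.96 : 81.16 : 100.00 : 41.07.

21.96 : 81.16 : 100.00 : 41.07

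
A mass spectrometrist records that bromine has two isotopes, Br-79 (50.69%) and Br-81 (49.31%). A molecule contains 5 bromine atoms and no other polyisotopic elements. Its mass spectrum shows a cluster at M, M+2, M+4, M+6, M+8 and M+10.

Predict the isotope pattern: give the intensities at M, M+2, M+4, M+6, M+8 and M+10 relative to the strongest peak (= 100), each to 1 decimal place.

Each Br atom is independently Br-79 (p = 0.5069) or Br-81 (q = 0.4931); the cluster is the binomial expansion (p + q)^5.
P(M) = 0.5069^5 = 0.033467
P(M+2) = 5 × 0.5069^4 × 0.4931^1 = 0.162777
P(M+4) = 10 × 0.5069^3 × 0.4931^2 = 0.316692
P(M+6) = 10 × 0.5069^2 × 0.4931^3 = 0.308070
P(M+8) = 5 × 0.5069^1 × 0.4931^4 = 0.149842
P(M+10) = 0.4931^5 = 0.029152
The M+4 peak is largest (0.316692); scaling to 100 gives 10.6 : 51.4 : 100.0 : 97.3 : 47.3 : 9.2.

10.6 : 51.4 : 100.0 : 97.3 : 47.3 : 9.2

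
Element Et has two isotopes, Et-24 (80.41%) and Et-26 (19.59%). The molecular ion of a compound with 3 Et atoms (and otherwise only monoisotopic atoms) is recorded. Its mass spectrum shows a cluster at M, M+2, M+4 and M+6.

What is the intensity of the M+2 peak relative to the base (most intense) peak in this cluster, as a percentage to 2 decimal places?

73.09%

Binomial terms of (0.8041 + 0.1959)^3: M 0.5199, M+2 0.3800, M+4 0.0926, M+6 0.0075 → M is the base peak.
P(M) = C(3,0) × 0.8041^3 × 0.1959^0 = 1 × 0.51991241 × 1.0000 = 0.519912 (base)
P(M+2) = C(3,1) × 0.8041^2 × 0.1959^1 = 3 × 0.64657681 × 0.1959 = 0.379993
Relative intensity = 0.379993 / 0.519912 × 100 = 73.09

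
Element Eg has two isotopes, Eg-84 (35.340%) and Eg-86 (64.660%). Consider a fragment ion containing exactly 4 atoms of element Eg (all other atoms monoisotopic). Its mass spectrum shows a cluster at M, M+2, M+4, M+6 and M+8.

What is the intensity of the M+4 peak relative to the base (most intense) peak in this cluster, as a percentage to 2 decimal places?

81.98%

(0.35340 + 0.64660)^4 gives M 0.0156, M+2 0.1142, M+4 0.3133, M+6 0.3821, M+8 0.1748; the largest is M+6.
P(M+6) = C(4,3) × 0.35340^1 × 0.64660^3 = 4 × 0.3534 × 0.270338 = 0.382150 (base)
P(M+4) = C(4,2) × 0.35340^2 × 0.64660^2 = 6 × 0.12489156 × 0.41809156 = 0.313297
Relative intensity = 0.313297 / 0.382150 × 100 = 81.98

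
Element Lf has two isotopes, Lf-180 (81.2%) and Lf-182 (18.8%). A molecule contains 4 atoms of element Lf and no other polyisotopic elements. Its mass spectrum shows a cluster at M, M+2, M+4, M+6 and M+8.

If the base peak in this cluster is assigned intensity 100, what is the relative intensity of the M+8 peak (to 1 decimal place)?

0.3

Term probabilities: M 0.4347, M+2 0.4026, M+4 0.1398, M+6 0.0216, M+8 0.0012. Base peak = M.
P(M) = C(4,0) × 0.812^4 × 0.188^0 = 1 × 0.43473451 × 1.0000 = 0.434735 (base)
P(M+8) = C(4,4) × 0.812^0 × 0.188^4 = 1 × 1.0000 × 0.0012492 = 0.001249
Relative intensity = 0.001249 / 0.434735 × 100 = 0.3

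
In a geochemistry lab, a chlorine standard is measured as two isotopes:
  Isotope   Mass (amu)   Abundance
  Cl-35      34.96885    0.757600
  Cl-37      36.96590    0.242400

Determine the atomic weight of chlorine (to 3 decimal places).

The abundance-weighted mean is 0.757600 × 34.96885 + 0.242400 × 36.96590
= 26.492401 + 8.960534 = 35.452935 amu

35.453 amu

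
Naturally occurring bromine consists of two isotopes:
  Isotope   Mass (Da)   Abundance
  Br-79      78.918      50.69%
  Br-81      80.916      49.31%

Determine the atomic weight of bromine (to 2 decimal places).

79.90 Da

The abundance-weighted mean is 0.5069 × 78.918 + 0.4931 × 80.916
= 40.0035 + 39.8997 = 79.9032 Da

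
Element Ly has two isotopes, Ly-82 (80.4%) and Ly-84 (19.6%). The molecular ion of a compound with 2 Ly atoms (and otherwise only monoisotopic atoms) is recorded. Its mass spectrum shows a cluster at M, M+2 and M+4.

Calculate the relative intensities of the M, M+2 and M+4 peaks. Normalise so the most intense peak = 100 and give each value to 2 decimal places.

Each Ly atom is independently Ly-82 (p = 0.804) or Ly-84 (q = 0.196); the cluster is the binomial expansion (p + q)^2.
P(M) = 0.804^2 = 0.646416
P(M+2) = 2 × 0.804^1 × 0.196^1 = 0.315168
P(M+4) = 0.196^2 = 0.038416
The M peak is largest (0.646416); scaling to 100 gives 100.00 : 48.76 : 5.94.

100.00 : 48.76 : 5.94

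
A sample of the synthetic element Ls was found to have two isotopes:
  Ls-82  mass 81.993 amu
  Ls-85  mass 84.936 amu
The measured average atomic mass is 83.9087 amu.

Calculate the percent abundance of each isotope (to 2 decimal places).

Ls-82: 34.91%, Ls-85: 65.09%

With x = fraction of Ls-82 (so Ls-85 is 1 − x):
81.993·x + 84.936·(1 − x) = 83.9087
(81.993 − 84.936)·x = 83.9087 − 84.936
x = -1.0273 / -2.943 = 0.34907 → 34.91% Ls-82, 65.09% Ls-85.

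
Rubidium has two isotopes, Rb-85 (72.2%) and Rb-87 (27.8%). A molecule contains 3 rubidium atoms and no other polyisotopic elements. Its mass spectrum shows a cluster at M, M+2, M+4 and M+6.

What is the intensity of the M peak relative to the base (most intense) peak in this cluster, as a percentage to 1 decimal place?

86.6%

(0.722 + 0.278)^3 gives M 0.3764, M+2 0.4348, M+4 0.1674, M+6 0.0215; the largest is M+2.
P(M+2) = C(3,1) × 0.722^2 × 0.278^1 = 3 × 0.521284 × 0.2780 = 0.434751 (base)
P(M) = C(3,0) × 0.722^3 × 0.278^0 = 1 × 0.37636705 × 1.0000 = 0.376367
Relative intensity = 0.376367 / 0.434751 × 100 = 86.6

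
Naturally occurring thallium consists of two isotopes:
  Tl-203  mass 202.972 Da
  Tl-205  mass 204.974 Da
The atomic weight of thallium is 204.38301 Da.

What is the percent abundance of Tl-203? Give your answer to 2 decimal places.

With x = fraction of Tl-203 (so Tl-205 is 1 − x):
202.972·x + 204.974·(1 − x) = 204.38301
(202.972 − 204.974)·x = 204.38301 − 204.974
x = -0.59099 / -2.002 = 0.29520 → 29.52% Tl-203, 70.48% Tl-205.

29.52%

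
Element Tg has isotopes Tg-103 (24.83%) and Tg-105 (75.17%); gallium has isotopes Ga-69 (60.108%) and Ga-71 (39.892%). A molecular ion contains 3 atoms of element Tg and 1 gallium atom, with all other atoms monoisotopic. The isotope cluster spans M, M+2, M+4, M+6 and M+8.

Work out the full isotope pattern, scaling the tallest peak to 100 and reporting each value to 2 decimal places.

2.17 : 21.19 : 72.89 : 100.00 : 40.04

Element Tg pattern (n=3): 0.01530841 : 0.13903343 : 0.4209079 : 0.42475026
Gallium pattern (n=1): 0.60108 : 0.39892
Convolve the two distributions (both contribute in 2-u steps):
  M: 0.01530841×0.60108 = 0.009202
  M+2: 0.01530841×0.39892 + 0.13903343×0.60108 = 0.089677
  M+4: 0.13903343×0.39892 + 0.4209079×0.60108 = 0.308463
  M+6: 0.4209079×0.39892 + 0.42475026×0.60108 = 0.423217
  M+8: 0.42475026×0.39892 = 0.169441
Scale to base peak (0.423217) = 100: 2.17 : 21.19 : 72.89 : 100.00 : 40.04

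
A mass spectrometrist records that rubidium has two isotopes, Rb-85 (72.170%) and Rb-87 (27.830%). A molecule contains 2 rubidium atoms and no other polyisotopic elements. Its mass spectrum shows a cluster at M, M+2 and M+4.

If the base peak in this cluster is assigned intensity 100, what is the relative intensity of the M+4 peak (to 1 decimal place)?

14.9

Term probabilities: M 0.5209, M+2 0.4017, M+4 0.0775. Base peak = M.
P(M) = C(2,0) × 0.72170^2 × 0.27830^0 = 1 × 0.52085089 × 1.0000 = 0.520851 (base)
P(M+4) = C(2,2) × 0.72170^0 × 0.27830^2 = 1 × 1.0000 × 0.07745089 = 0.077451
Relative intensity = 0.077451 / 0.520851 × 100 = 14.9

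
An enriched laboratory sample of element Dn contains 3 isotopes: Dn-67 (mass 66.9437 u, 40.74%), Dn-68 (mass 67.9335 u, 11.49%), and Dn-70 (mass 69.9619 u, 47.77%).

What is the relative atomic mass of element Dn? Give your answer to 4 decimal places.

68.4992 u

Average mass = Σ (abundance × isotope mass) = 0.4074 × 66.9437 + 0.1149 × 67.9335 + 0.4777 × 69.9619
= 27.27286 + 7.80556 + 33.42080 = 68.49922 u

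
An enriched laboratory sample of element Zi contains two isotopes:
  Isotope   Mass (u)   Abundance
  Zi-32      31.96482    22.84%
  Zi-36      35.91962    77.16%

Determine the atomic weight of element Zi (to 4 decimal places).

35.0163 u

Average mass = Σ (abundance × isotope mass) = 0.2284 × 31.96482 + 0.7716 × 35.91962
= 7.300765 + 27.715579 = 35.016344 u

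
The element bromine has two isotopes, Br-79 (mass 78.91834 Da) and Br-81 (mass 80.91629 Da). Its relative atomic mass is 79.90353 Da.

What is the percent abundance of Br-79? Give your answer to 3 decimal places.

50.690%

Writing the weighted mean with unknown fraction x of Br-79:
78.91834·x + 80.91629·(1 − x) = 79.90353
(78.91834 − 80.91629)·x = 79.90353 − 80.91629
x = -1.01276 / -1.99795 = 0.50690 → 50.690% Br-79, 49.310% Br-81.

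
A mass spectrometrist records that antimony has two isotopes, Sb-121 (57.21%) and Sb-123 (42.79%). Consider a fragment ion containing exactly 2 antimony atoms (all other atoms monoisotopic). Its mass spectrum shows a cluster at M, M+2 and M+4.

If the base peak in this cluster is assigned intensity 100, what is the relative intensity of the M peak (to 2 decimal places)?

66.85

(0.5721 + 0.4279)^2 gives M 0.3273, M+2 0.4896, M+4 0.1831; the largest is M+2.
P(M+2) = C(2,1) × 0.5721^1 × 0.4279^1 = 2 × 0.5721 × 0.4279 = 0.489603 (base)
P(M) = C(2,0) × 0.5721^2 × 0.4279^0 = 1 × 0.32729841 × 1.0000 = 0.327298
Relative intensity = 0.327298 / 0.489603 × 100 = 66.85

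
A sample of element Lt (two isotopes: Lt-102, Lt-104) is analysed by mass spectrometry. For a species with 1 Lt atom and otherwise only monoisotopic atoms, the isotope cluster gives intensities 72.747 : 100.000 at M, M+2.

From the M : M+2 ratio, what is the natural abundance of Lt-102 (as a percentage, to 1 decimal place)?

If p is the fraction of Lt that is Lt-102, then I(M+2)/I(M) = [C(1,1)·p^0·(1−p)] / p^1 = 1·(1−p)/p = 100.000/72.747 = 1.3746
(1−p)/p = 1.3746/1 = 1.3746  ⇒  p = 1/(1 + 1.3746) = 0.4211
Lt-102: 42.1%, Lt-104: 57.9%.

42.1%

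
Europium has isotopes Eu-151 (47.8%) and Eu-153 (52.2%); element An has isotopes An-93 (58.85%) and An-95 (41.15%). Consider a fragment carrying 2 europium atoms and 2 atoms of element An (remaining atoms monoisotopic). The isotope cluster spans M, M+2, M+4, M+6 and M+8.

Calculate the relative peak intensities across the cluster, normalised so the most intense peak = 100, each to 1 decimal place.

Europium pattern (n=2): 0.228484 : 0.499032 : 0.272484
Element An pattern (n=2): 0.34633225 : 0.4843355 : 0.16933225
Convolve the two distributions (both contribute in 2-u steps):
  M: 0.228484×0.34633225 = 0.079131
  M+2: 0.228484×0.4843355 + 0.499032×0.34633225 = 0.283494
  M+4: 0.228484×0.16933225 + 0.499032×0.4843355 + 0.272484×0.34633225 = 0.374759
  M+6: 0.499032×0.16933225 + 0.272484×0.4843355 = 0.216476
  M+8: 0.272484×0.16933225 = 0.046140
Scale to base peak (0.374759) = 100: 21.1 : 75.6 : 100.0 : 57.8 : 12.3

21.1 : 75.6 : 100.0 : 57.8 : 12.3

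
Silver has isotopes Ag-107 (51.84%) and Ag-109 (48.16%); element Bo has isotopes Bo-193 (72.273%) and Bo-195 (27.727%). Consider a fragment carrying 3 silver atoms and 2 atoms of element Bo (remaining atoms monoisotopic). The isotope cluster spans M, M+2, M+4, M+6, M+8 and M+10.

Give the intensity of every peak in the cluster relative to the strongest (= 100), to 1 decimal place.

20.5 : 72.9 : 100.0 : 65.6 : 20.4 : 2.4

Silver pattern (n=3): 0.13931407 : 0.38827347 : 0.36071085 : 0.11170161
Element Bo pattern (n=2): 0.52233865 : 0.40078269 : 0.07687865
Convolve the two distributions (both contribute in 2-u steps):
  M: 0.13931407×0.52233865 = 0.072769
  M+2: 0.13931407×0.40078269 + 0.38827347×0.52233865 = 0.258645
  M+4: 0.13931407×0.07687865 + 0.38827347×0.40078269 + 0.36071085×0.52233865 = 0.354737
  M+6: 0.38827347×0.07687865 + 0.36071085×0.40078269 + 0.11170161×0.52233865 = 0.232763
  M+8: 0.36071085×0.07687865 + 0.11170161×0.40078269 = 0.072499
  M+10: 0.11170161×0.07687865 = 0.008587
Scale to base peak (0.354737) = 100: 20.5 : 72.9 : 100.0 : 65.6 : 20.4 : 2.4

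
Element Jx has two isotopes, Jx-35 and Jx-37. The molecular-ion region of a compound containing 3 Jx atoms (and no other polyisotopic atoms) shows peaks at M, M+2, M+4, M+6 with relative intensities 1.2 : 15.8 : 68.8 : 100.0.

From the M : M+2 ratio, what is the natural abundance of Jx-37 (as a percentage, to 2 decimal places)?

81.44%

If p is the fraction of Jx that is Jx-35, then I(M+2)/I(M) = [C(3,1)·p^2·(1−p)] / p^3 = 3·(1−p)/p = 15.8/1.2 = 13.1667
(1−p)/p = 13.1667/3 = 4.3889  ⇒  p = 1/(1 + 4.3889) = 0.1856
Jx-35: 18.56%, Jx-37: 81.44%.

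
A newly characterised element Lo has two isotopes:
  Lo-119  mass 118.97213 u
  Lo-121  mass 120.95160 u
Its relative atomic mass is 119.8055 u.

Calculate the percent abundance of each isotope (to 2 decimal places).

Lo-119: 57.90%, Lo-121: 42.10%

Writing the weighted mean with unknown fraction x of Lo-119:
118.97213·x + 120.95160·(1 − x) = 119.8055
(118.97213 − 120.95160)·x = 119.8055 − 120.95160
x = -1.14610 / -1.97947 = 0.57899 → 57.90% Lo-119, 42.10% Lo-121.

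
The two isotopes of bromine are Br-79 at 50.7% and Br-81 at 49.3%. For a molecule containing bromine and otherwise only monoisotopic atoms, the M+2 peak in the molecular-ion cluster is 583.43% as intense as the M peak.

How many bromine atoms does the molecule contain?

For n independent Br atoms, I(M+2)/I(M) = n · (abundance Br-81) / (abundance Br-79) = n · 0.493/0.507.
n = 5.8343 × 0.507/0.493 = 6.00 ≈ 6

6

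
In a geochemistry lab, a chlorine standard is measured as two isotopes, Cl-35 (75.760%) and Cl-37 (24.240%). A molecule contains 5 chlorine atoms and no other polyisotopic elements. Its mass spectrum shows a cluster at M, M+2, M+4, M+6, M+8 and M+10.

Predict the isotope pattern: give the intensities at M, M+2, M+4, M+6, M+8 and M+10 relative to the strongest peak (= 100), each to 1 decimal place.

62.5 : 100.0 : 64.0 : 20.5 : 3.3 : 0.2

Expanding (0.75760 + 0.24240)^5:
P(M) = 0.75760^5 = 0.249574
P(M+2) = 5 × 0.75760^4 × 0.24240^1 = 0.399266
P(M+4) = 10 × 0.75760^3 × 0.24240^2 = 0.255497
P(M+6) = 10 × 0.75760^2 × 0.24240^3 = 0.081748
P(M+8) = 5 × 0.75760^1 × 0.24240^4 = 0.013078
P(M+10) = 0.24240^5 = 0.000837
The M+2 peak is largest (0.399266); scaling to 100 gives 62.5 : 100.0 : 64.0 : 20.5 : 3.3 : 0.2.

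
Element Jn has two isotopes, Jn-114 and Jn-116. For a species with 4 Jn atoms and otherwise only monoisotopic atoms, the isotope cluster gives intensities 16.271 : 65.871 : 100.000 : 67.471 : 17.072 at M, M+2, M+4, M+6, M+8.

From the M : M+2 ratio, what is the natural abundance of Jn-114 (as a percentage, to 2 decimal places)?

49.70%

Write p for the Jn-114 fraction. I(M+2)/I(M) = [C(4,1)·p^3·(1−p)] / p^4 = 4·(1−p)/p = 65.871/16.271 = 4.0484
(1−p)/p = 4.0484/4 = 1.0121  ⇒  p = 1/(1 + 1.0121) = 0.4970
Jn-114: 49.70%, Jn-116: 50.30%.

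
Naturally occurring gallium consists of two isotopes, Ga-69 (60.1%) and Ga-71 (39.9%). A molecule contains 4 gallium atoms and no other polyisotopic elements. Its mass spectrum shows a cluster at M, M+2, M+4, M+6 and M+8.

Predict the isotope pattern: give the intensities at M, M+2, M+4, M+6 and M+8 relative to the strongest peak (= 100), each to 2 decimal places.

37.66 : 100.00 : 99.58 : 44.08 : 7.32

Expanding (0.601 + 0.399)^4:
P(M) = 0.601^4 = 0.130466
P(M+2) = 4 × 0.601^3 × 0.399^1 = 0.346463
P(M+4) = 6 × 0.601^2 × 0.399^2 = 0.345021
P(M+6) = 4 × 0.601^1 × 0.399^3 = 0.152705
P(M+8) = 0.399^4 = 0.025345
The M+2 peak is largest (0.346463); scaling to 100 gives 37.66 : 100.00 : 99.58 : 44.08 : 7.32.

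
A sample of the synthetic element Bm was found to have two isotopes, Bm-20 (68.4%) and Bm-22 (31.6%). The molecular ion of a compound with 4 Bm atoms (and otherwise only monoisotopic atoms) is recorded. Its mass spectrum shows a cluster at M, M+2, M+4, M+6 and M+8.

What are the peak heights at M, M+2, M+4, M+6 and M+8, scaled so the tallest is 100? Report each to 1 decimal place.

Expanding (0.684 + 0.316)^4:
P(M) = 0.684^4 = 0.218889
P(M+2) = 4 × 0.684^3 × 0.316^1 = 0.404497
P(M+4) = 6 × 0.684^2 × 0.316^2 = 0.280309
P(M+6) = 4 × 0.684^1 × 0.316^3 = 0.086333
P(M+8) = 0.316^4 = 0.009971
The M+2 peak is largest (0.404497); scaling to 100 gives 54.1 : 100.0 : 69.3 : 21.3 : 2.5.

54.1 : 100.0 : 69.3 : 21.3 : 2.5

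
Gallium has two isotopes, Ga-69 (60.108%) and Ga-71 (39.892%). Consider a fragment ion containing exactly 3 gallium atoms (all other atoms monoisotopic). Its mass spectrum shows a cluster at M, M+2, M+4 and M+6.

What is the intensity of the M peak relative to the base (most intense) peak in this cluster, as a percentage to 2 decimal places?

50.23%

Binomial terms of (0.60108 + 0.39892)^3: M 0.2172, M+2 0.4324, M+4 0.2870, M+6 0.0635 → M+2 is the base peak.
P(M+2) = C(3,1) × 0.60108^2 × 0.39892^1 = 3 × 0.36129717 × 0.39892 = 0.432386 (base)
P(M) = C(3,0) × 0.60108^3 × 0.39892^0 = 1 × 0.2171685 × 1.0000 = 0.217169
Relative intensity = 0.217169 / 0.432386 × 100 = 50.23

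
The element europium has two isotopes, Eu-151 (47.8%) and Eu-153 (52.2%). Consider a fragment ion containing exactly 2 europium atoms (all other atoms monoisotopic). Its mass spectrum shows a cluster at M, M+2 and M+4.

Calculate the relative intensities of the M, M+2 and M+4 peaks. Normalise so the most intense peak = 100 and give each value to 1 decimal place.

Each Eu atom is independently Eu-151 (p = 0.478) or Eu-153 (q = 0.522); the cluster is the binomial expansion (p + q)^2.
P(M) = 0.478^2 = 0.228484
P(M+2) = 2 × 0.478^1 × 0.522^1 = 0.499032
P(M+4) = 0.522^2 = 0.272484
The M+2 peak is largest (0.499032); scaling to 100 gives 45.8 : 100.0 : 54.6.

45.8 : 100.0 : 54.6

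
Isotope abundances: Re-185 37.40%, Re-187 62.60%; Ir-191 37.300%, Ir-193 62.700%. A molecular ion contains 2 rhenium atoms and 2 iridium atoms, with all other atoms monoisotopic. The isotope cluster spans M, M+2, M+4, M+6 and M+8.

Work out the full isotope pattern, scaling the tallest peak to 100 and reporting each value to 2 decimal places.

Rhenium pattern (n=2): 0.139876 : 0.468248 : 0.391876
Iridium pattern (n=2): 0.139129 : 0.467742 : 0.393129
Convolve the two distributions (both contribute in 2-u steps):
  M: 0.139876×0.139129 = 0.019461
  M+2: 0.139876×0.467742 + 0.468248×0.139129 = 0.130573
  M+4: 0.139876×0.393129 + 0.468248×0.467742 + 0.391876×0.139129 = 0.328530
  M+6: 0.468248×0.393129 + 0.391876×0.467742 = 0.367379
  M+8: 0.391876×0.393129 = 0.154058
Scale to base peak (0.367379) = 100: 5.30 : 35.54 : 89.43 : 100.00 : 41.93

5.30 : 35.54 : 89.43 : 100.00 : 41.93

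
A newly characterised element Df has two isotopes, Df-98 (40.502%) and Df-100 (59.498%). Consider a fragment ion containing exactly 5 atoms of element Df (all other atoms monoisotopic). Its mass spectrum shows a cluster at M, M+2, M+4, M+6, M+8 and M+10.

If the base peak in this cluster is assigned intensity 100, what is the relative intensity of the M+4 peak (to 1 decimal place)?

68.1

(0.40502 + 0.59498)^5 gives M 0.0109, M+2 0.0801, M+4 0.2352, M+6 0.3455, M+8 0.2538, M+10 0.0746; the largest is M+6.
P(M+6) = C(5,3) × 0.40502^2 × 0.59498^3 = 10 × 0.1640412 × 0.21062363 = 0.345510 (base)
P(M+4) = C(5,2) × 0.40502^3 × 0.59498^2 = 10 × 0.06643997 × 0.3540012 = 0.235198
Relative intensity = 0.235198 / 0.345510 × 100 = 68.1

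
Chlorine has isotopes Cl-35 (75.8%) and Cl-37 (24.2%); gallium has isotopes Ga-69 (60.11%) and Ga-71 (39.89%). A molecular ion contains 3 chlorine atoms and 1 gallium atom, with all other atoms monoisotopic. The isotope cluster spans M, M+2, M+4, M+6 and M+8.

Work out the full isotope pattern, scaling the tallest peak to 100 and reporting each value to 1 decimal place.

61.7 : 100.0 : 58.1 : 14.5 : 1.3

Chlorine pattern (n=3): 0.43551951 : 0.41713346 : 0.13317454 : 0.01417249
Gallium pattern (n=1): 0.6011 : 0.3989
Convolve the two distributions (both contribute in 2-u steps):
  M: 0.43551951×0.6011 = 0.261791
  M+2: 0.43551951×0.3989 + 0.41713346×0.6011 = 0.424468
  M+4: 0.41713346×0.3989 + 0.13317454×0.6011 = 0.246446
  M+6: 0.13317454×0.3989 + 0.01417249×0.6011 = 0.061642
  M+8: 0.01417249×0.3989 = 0.005653
Scale to base peak (0.424468) = 100: 61.7 : 100.0 : 58.1 : 14.5 : 1.3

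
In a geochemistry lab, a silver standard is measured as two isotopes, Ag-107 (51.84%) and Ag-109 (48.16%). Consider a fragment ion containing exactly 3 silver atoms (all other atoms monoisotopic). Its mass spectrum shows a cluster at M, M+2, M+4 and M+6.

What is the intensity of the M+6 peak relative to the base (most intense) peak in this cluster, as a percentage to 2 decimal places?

(0.5184 + 0.4816)^3 gives M 0.1393, M+2 0.3883, M+4 0.3607, M+6 0.1117; the largest is M+2.
P(M+2) = C(3,1) × 0.5184^2 × 0.4816^1 = 3 × 0.26873856 × 0.4816 = 0.388273 (base)
P(M+6) = C(3,3) × 0.5184^0 × 0.4816^3 = 1 × 1.0000 × 0.11170161 = 0.111702
Relative intensity = 0.111702 / 0.388273 × 100 = 28.77

28.77%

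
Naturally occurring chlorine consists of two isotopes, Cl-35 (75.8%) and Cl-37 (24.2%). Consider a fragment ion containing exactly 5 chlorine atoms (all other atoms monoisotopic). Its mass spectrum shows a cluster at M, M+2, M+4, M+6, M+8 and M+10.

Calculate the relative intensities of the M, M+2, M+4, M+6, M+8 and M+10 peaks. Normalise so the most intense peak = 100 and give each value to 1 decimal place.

Each Cl atom is independently Cl-35 (p = 0.758) or Cl-37 (q = 0.242); the cluster is the binomial expansion (p + q)^5.
P(M) = 0.758^5 = 0.250234
P(M+2) = 5 × 0.758^4 × 0.242^1 = 0.399450
P(M+4) = 10 × 0.758^3 × 0.242^2 = 0.255058
P(M+6) = 10 × 0.758^2 × 0.242^3 = 0.081430
P(M+8) = 5 × 0.758^1 × 0.242^4 = 0.012999
P(M+10) = 0.242^5 = 0.000830
The M+2 peak is largest (0.399450); scaling to 100 gives 62.6 : 100.0 : 63.9 : 20.4 : 3.3 : 0.2.

62.6 : 100.0 : 63.9 : 20.4 : 3.3 : 0.2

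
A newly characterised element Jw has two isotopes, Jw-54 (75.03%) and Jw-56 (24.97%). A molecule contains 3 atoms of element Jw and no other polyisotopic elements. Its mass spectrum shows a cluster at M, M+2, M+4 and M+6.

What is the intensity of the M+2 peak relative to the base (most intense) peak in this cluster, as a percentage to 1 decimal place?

Term probabilities: M 0.4224, M+2 0.4217, M+4 0.1403, M+6 0.0156. Base peak = M.
P(M) = C(3,0) × 0.7503^3 × 0.2497^0 = 1 × 0.42238145 × 1.0000 = 0.422381 (base)
P(M+2) = C(3,1) × 0.7503^2 × 0.2497^1 = 3 × 0.56295009 × 0.2497 = 0.421706
Relative intensity = 0.421706 / 0.422381 × 100 = 99.8

99.8%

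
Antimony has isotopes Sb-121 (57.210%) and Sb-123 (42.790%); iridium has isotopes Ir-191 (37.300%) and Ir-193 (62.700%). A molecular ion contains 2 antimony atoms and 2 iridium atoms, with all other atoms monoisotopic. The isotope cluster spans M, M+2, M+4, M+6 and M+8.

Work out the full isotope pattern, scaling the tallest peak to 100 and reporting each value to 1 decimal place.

Antimony pattern (n=2): 0.32729841 : 0.48960318 : 0.18309841
Iridium pattern (n=2): 0.139129 : 0.467742 : 0.393129
Convolve the two distributions (both contribute in 2-u steps):
  M: 0.32729841×0.139129 = 0.045537
  M+2: 0.32729841×0.467742 + 0.48960318×0.139129 = 0.221209
  M+4: 0.32729841×0.393129 + 0.48960318×0.467742 + 0.18309841×0.139129 = 0.383153
  M+6: 0.48960318×0.393129 + 0.18309841×0.467742 = 0.278120
  M+8: 0.18309841×0.393129 = 0.071981
Scale to base peak (0.383153) = 100: 11.9 : 57.7 : 100.0 : 72.6 : 18.8

11.9 : 57.7 : 100.0 : 72.6 : 18.8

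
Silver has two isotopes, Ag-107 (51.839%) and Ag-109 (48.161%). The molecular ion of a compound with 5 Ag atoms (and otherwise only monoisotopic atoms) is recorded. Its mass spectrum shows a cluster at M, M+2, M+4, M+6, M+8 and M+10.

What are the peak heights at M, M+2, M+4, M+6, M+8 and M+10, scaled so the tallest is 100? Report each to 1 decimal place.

11.6 : 53.8 : 100.0 : 92.9 : 43.2 : 8.0

Each Ag atom is independently Ag-107 (p = 0.51839) or Ag-109 (q = 0.48161); the cluster is the binomial expansion (p + q)^5.
P(M) = 0.51839^5 = 0.037435
P(M+2) = 5 × 0.51839^4 × 0.48161^1 = 0.173897
P(M+4) = 10 × 0.51839^3 × 0.48161^2 = 0.323118
P(M+6) = 10 × 0.51839^2 × 0.48161^3 = 0.300192
P(M+8) = 5 × 0.51839^1 × 0.48161^4 = 0.139447
P(M+10) = 0.48161^5 = 0.025911
The M+4 peak is largest (0.323118); scaling to 100 gives 11.6 : 53.8 : 100.0 : 92.9 : 43.2 : 8.0.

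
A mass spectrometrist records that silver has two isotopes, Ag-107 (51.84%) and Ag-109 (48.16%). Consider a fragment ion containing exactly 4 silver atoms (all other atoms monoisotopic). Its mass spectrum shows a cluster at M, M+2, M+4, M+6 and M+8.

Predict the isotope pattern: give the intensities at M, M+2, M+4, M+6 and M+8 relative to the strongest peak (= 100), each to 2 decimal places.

The 4 Ag atoms are independent, so intensities follow the terms of (0.5184 + 0.4816)^4.
P(M) = 0.5184^4 = 0.072220
P(M+2) = 4 × 0.5184^3 × 0.4816^1 = 0.268375
P(M+4) = 6 × 0.5184^2 × 0.4816^2 = 0.373985
P(M+6) = 4 × 0.5184^1 × 0.4816^3 = 0.231624
P(M+8) = 0.4816^4 = 0.053795
The M+4 peak is largest (0.373985); scaling to 100 gives 19.31 : 71.76 : 100.00 : 61.93 : 14.38.

19.31 : 71.76 : 100.00 : 61.93 : 14.38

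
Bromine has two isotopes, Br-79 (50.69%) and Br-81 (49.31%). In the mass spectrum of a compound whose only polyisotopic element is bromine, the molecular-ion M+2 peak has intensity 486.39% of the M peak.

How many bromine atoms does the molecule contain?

The M+2/M ratio from n Br atoms is n · q/p = n · 0.4931/0.5069.
n = 4.8639 × 0.5069/0.4931 = 5.00 ≈ 5

5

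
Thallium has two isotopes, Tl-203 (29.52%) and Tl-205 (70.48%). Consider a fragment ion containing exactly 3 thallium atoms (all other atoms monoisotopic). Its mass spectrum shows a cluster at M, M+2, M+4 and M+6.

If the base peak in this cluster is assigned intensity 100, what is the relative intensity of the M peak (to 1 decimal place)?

(0.2952 + 0.7048)^3 gives M 0.0257, M+2 0.1843, M+4 0.4399, M+6 0.3501; the largest is M+4.
P(M+4) = C(3,2) × 0.2952^1 × 0.7048^2 = 3 × 0.2952 × 0.49674304 = 0.439916 (base)
P(M) = C(3,0) × 0.2952^3 × 0.7048^0 = 1 × 0.02572463 × 1.0000 = 0.025725
Relative intensity = 0.025725 / 0.439916 × 100 = 5.8

5.8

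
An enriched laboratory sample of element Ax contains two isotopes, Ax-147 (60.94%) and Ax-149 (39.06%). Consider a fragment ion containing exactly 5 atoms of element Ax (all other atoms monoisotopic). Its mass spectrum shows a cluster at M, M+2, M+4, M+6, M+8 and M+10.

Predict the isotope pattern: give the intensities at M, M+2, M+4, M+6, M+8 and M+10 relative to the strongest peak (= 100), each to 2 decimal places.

The 5 Ax atoms are independent, so intensities follow the terms of (0.6094 + 0.3906)^5.
P(M) = 0.6094^5 = 0.084045
P(M+2) = 5 × 0.6094^4 × 0.3906^1 = 0.269347
P(M+4) = 10 × 0.6094^3 × 0.3906^2 = 0.345280
P(M+6) = 10 × 0.6094^2 × 0.3906^3 = 0.221310
P(M+8) = 5 × 0.6094^1 × 0.3906^4 = 0.070925
P(M+10) = 0.3906^5 = 0.009092
The M+4 peak is largest (0.345280); scaling to 100 gives 24.34 : 78.01 : 100.00 : 64.10 : 20.54 : 2.63.

24.34 : 78.01 : 100.00 : 64.10 : 20.54 : 2.63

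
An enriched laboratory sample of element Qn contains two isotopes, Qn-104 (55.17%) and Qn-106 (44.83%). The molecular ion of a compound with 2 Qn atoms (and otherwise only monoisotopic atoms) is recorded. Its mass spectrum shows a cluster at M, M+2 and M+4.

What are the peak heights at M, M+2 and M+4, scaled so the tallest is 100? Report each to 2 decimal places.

61.53 : 100.00 : 40.63

Each Qn atom is independently Qn-104 (p = 0.5517) or Qn-106 (q = 0.4483); the cluster is the binomial expansion (p + q)^2.
P(M) = 0.5517^2 = 0.304373
P(M+2) = 2 × 0.5517^1 × 0.4483^1 = 0.494654
P(M+4) = 0.4483^2 = 0.200973
The M+2 peak is largest (0.494654); scaling to 100 gives 61.53 : 100.00 : 40.63.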